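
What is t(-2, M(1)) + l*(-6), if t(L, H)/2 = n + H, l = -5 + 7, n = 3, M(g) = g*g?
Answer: -4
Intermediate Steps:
M(g) = g²
l = 2
t(L, H) = 6 + 2*H (t(L, H) = 2*(3 + H) = 6 + 2*H)
t(-2, M(1)) + l*(-6) = (6 + 2*1²) + 2*(-6) = (6 + 2*1) - 12 = (6 + 2) - 12 = 8 - 12 = -4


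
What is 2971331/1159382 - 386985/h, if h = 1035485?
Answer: 525621047453/240104534054 ≈ 2.1891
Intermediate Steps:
2971331/1159382 - 386985/h = 2971331/1159382 - 386985/1035485 = 2971331*(1/1159382) - 386985*1/1035485 = 2971331/1159382 - 77397/207097 = 525621047453/240104534054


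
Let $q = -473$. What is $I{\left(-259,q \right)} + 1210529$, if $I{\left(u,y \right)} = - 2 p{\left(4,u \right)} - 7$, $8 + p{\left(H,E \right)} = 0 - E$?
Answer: $1210020$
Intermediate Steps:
$p{\left(H,E \right)} = -8 - E$ ($p{\left(H,E \right)} = -8 + \left(0 - E\right) = -8 - E$)
$I{\left(u,y \right)} = 9 + 2 u$ ($I{\left(u,y \right)} = - 2 \left(-8 - u\right) - 7 = \left(16 + 2 u\right) - 7 = 9 + 2 u$)
$I{\left(-259,q \right)} + 1210529 = \left(9 + 2 \left(-259\right)\right) + 1210529 = \left(9 - 518\right) + 1210529 = -509 + 1210529 = 1210020$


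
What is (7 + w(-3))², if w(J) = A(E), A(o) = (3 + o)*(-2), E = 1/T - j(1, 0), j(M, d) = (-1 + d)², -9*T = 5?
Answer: 1089/25 ≈ 43.560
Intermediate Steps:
T = -5/9 (T = -⅑*5 = -5/9 ≈ -0.55556)
E = -14/5 (E = 1/(-5/9) - (-1 + 0)² = -9/5 - 1*(-1)² = -9/5 - 1*1 = -9/5 - 1 = -14/5 ≈ -2.8000)
A(o) = -6 - 2*o
w(J) = -⅖ (w(J) = -6 - 2*(-14/5) = -6 + 28/5 = -⅖)
(7 + w(-3))² = (7 - ⅖)² = (33/5)² = 1089/25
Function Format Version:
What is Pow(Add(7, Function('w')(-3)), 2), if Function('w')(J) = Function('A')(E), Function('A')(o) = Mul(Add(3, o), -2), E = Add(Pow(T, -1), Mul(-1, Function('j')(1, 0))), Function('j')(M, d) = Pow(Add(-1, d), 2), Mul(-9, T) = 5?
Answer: Rational(1089, 25) ≈ 43.560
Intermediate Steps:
T = Rational(-5, 9) (T = Mul(Rational(-1, 9), 5) = Rational(-5, 9) ≈ -0.55556)
E = Rational(-14, 5) (E = Add(Pow(Rational(-5, 9), -1), Mul(-1, Pow(Add(-1, 0), 2))) = Add(Rational(-9, 5), Mul(-1, Pow(-1, 2))) = Add(Rational(-9, 5), Mul(-1, 1)) = Add(Rational(-9, 5), -1) = Rational(-14, 5) ≈ -2.8000)
Function('A')(o) = Add(-6, Mul(-2, o))
Function('w')(J) = Rational(-2, 5) (Function('w')(J) = Add(-6, Mul(-2, Rational(-14, 5))) = Add(-6, Rational(28, 5)) = Rational(-2, 5))
Pow(Add(7, Function('w')(-3)), 2) = Pow(Add(7, Rational(-2, 5)), 2) = Pow(Rational(33, 5), 2) = Rational(1089, 25)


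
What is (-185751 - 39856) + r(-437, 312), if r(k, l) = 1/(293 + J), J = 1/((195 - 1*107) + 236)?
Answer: -21417549007/94933 ≈ -2.2561e+5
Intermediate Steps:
J = 1/324 (J = 1/((195 - 107) + 236) = 1/(88 + 236) = 1/324 ≈ 0.0030864)
r(k, l) = 324/94933 (r(k, l) = 1/(293 + 1/324) = 1/(94933/324) = 324/94933)
(-185751 - 39856) + r(-437, 312) = (-185751 - 39856) + 324/94933 = -225607 + 324/94933 = -21417549007/94933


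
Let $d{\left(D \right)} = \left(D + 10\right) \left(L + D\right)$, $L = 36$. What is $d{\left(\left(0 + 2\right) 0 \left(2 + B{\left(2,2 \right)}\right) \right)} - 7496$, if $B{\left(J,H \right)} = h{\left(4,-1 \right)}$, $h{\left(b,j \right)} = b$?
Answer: $-7136$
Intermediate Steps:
$B{\left(J,H \right)} = 4$
$d{\left(D \right)} = \left(10 + D\right) \left(36 + D\right)$ ($d{\left(D \right)} = \left(D + 10\right) \left(36 + D\right) = \left(10 + D\right) \left(36 + D\right)$)
$d{\left(\left(0 + 2\right) 0 \left(2 + B{\left(2,2 \right)}\right) \right)} - 7496 = \left(360 + \left(\left(0 + 2\right) 0 \left(2 + 4\right)\right)^{2} + 46 \left(0 + 2\right) 0 \left(2 + 4\right)\right) - 7496 = \left(360 + \left(2 \cdot 0 \cdot 6\right)^{2} + 46 \cdot 2 \cdot 0 \cdot 6\right) - 7496 = \left(360 + \left(0 \cdot 6\right)^{2} + 46 \cdot 0 \cdot 6\right) - 7496 = \left(360 + 0^{2} + 46 \cdot 0\right) - 7496 = \left(360 + 0 + 0\right) - 7496 = 360 - 7496 = -7136$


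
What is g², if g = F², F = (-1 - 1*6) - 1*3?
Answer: 10000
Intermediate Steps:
F = -10 (F = (-1 - 6) - 3 = -7 - 3 = -10)
g = 100 (g = (-10)² = 100)
g² = 100² = 10000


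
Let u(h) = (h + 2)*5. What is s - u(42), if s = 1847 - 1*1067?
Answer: 560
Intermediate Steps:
u(h) = 10 + 5*h (u(h) = (2 + h)*5 = 10 + 5*h)
s = 780 (s = 1847 - 1067 = 780)
s - u(42) = 780 - (10 + 5*42) = 780 - (10 + 210) = 780 - 1*220 = 780 - 220 = 560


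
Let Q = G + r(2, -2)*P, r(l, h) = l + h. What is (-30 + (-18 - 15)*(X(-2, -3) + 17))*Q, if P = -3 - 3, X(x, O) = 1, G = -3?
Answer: 1872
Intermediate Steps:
P = -6
r(l, h) = h + l
Q = -3 (Q = -3 + (-2 + 2)*(-6) = -3 + 0*(-6) = -3 + 0 = -3)
(-30 + (-18 - 15)*(X(-2, -3) + 17))*Q = (-30 + (-18 - 15)*(1 + 17))*(-3) = (-30 - 33*18)*(-3) = (-30 - 594)*(-3) = -624*(-3) = 1872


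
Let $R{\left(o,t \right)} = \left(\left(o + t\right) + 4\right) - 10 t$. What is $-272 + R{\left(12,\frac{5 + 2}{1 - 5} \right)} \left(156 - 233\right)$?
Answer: $- \frac{10867}{4} \approx -2716.8$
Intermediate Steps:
$R{\left(o,t \right)} = 4 + o - 9 t$ ($R{\left(o,t \right)} = \left(4 + o + t\right) - 10 t = 4 + o - 9 t$)
$-272 + R{\left(12,\frac{5 + 2}{1 - 5} \right)} \left(156 - 233\right) = -272 + \left(4 + 12 - 9 \frac{5 + 2}{1 - 5}\right) \left(156 - 233\right) = -272 + \left(4 + 12 - 9 \frac{7}{-4}\right) \left(156 - 233\right) = -272 + \left(4 + 12 - 9 \cdot 7 \left(- \frac{1}{4}\right)\right) \left(-77\right) = -272 + \left(4 + 12 - - \frac{63}{4}\right) \left(-77\right) = -272 + \left(4 + 12 + \frac{63}{4}\right) \left(-77\right) = -272 + \frac{127}{4} \left(-77\right) = -272 - \frac{9779}{4} = - \frac{10867}{4}$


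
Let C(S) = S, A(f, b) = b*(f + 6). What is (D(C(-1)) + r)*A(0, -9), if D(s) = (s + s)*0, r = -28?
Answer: 1512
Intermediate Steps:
A(f, b) = b*(6 + f)
D(s) = 0 (D(s) = (2*s)*0 = 0)
(D(C(-1)) + r)*A(0, -9) = (0 - 28)*(-9*(6 + 0)) = -(-252)*6 = -28*(-54) = 1512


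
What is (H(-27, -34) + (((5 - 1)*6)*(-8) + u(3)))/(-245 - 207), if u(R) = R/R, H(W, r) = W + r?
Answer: 63/113 ≈ 0.55752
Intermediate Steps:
u(R) = 1
(H(-27, -34) + (((5 - 1)*6)*(-8) + u(3)))/(-245 - 207) = ((-27 - 34) + (((5 - 1)*6)*(-8) + 1))/(-245 - 207) = (-61 + ((4*6)*(-8) + 1))/(-452) = (-61 + (24*(-8) + 1))*(-1/452) = (-61 + (-192 + 1))*(-1/452) = (-61 - 191)*(-1/452) = -252*(-1/452) = 63/113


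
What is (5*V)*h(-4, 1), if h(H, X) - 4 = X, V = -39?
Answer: -975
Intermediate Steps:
h(H, X) = 4 + X
(5*V)*h(-4, 1) = (5*(-39))*(4 + 1) = -195*5 = -975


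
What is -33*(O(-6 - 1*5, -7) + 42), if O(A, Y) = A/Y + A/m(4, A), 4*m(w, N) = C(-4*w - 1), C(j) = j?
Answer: -181269/119 ≈ -1523.3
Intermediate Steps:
m(w, N) = -1/4 - w (m(w, N) = (-4*w - 1)/4 = (-1 - 4*w)/4 = -1/4 - w)
O(A, Y) = -4*A/17 + A/Y (O(A, Y) = A/Y + A/(-1/4 - 1*4) = A/Y + A/(-1/4 - 4) = A/Y + A/(-17/4) = A/Y + A*(-4/17) = A/Y - 4*A/17 = -4*A/17 + A/Y)
-33*(O(-6 - 1*5, -7) + 42) = -33*((-4*(-6 - 1*5)/17 + (-6 - 1*5)/(-7)) + 42) = -33*((-4*(-6 - 5)/17 + (-6 - 5)*(-1/7)) + 42) = -33*((-4/17*(-11) - 11*(-1/7)) + 42) = -33*((44/17 + 11/7) + 42) = -33*(495/119 + 42) = -33*5493/119 = -181269/119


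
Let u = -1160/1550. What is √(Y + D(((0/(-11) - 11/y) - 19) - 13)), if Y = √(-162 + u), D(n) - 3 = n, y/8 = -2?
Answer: √(-10883325 + 2480*I*√3910030)/620 ≈ 1.1708 + 5.4482*I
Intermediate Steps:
y = -16 (y = 8*(-2) = -16)
u = -116/155 (u = -1160*1/1550 = -116/155 ≈ -0.74839)
D(n) = 3 + n
Y = I*√3910030/155 (Y = √(-162 - 116/155) = √(-25226/155) = I*√3910030/155 ≈ 12.757*I)
√(Y + D(((0/(-11) - 11/y) - 19) - 13)) = √(I*√3910030/155 + (3 + (((0/(-11) - 11/(-16)) - 19) - 13))) = √(I*√3910030/155 + (3 + (((0*(-1/11) - 11*(-1/16)) - 19) - 13))) = √(I*√3910030/155 + (3 + (((0 + 11/16) - 19) - 13))) = √(I*√3910030/155 + (3 + ((11/16 - 19) - 13))) = √(I*√3910030/155 + (3 + (-293/16 - 13))) = √(I*√3910030/155 + (3 - 501/16)) = √(I*√3910030/155 - 453/16) = √(-453/16 + I*√3910030/155)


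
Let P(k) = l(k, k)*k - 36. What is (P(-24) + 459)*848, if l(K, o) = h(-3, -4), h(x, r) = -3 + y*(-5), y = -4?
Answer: 12720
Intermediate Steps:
h(x, r) = 17 (h(x, r) = -3 - 4*(-5) = -3 + 20 = 17)
l(K, o) = 17
P(k) = -36 + 17*k (P(k) = 17*k - 36 = -36 + 17*k)
(P(-24) + 459)*848 = ((-36 + 17*(-24)) + 459)*848 = ((-36 - 408) + 459)*848 = (-444 + 459)*848 = 15*848 = 12720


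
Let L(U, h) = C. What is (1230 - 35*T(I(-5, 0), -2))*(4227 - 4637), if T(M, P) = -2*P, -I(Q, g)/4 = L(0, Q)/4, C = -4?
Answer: -446900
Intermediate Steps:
L(U, h) = -4
I(Q, g) = 4 (I(Q, g) = -(-16)/4 = -4*(-1) = 4)
(1230 - 35*T(I(-5, 0), -2))*(4227 - 4637) = (1230 - (-70)*(-2))*(4227 - 4637) = (1230 - 35*4)*(-410) = (1230 - 140)*(-410) = 1090*(-410) = -446900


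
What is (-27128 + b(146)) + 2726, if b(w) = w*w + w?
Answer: -2940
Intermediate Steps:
b(w) = w + w² (b(w) = w² + w = w + w²)
(-27128 + b(146)) + 2726 = (-27128 + 146*(1 + 146)) + 2726 = (-27128 + 146*147) + 2726 = (-27128 + 21462) + 2726 = -5666 + 2726 = -2940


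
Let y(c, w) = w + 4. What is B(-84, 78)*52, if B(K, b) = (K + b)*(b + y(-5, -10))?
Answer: -22464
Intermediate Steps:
y(c, w) = 4 + w
B(K, b) = (-6 + b)*(K + b) (B(K, b) = (K + b)*(b + (4 - 10)) = (K + b)*(b - 6) = (K + b)*(-6 + b) = (-6 + b)*(K + b))
B(-84, 78)*52 = (78**2 - 6*(-84) - 6*78 - 84*78)*52 = (6084 + 504 - 468 - 6552)*52 = -432*52 = -22464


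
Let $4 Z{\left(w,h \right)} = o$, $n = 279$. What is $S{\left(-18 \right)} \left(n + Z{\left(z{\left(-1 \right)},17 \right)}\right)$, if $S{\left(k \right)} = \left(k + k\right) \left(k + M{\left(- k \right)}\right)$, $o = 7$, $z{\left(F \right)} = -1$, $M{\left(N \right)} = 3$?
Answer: $151605$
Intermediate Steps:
$Z{\left(w,h \right)} = \frac{7}{4}$ ($Z{\left(w,h \right)} = \frac{1}{4} \cdot 7 = \frac{7}{4}$)
$S{\left(k \right)} = 2 k \left(3 + k\right)$ ($S{\left(k \right)} = \left(k + k\right) \left(k + 3\right) = 2 k \left(3 + k\right)$)
$S{\left(-18 \right)} \left(n + Z{\left(z{\left(-1 \right)},17 \right)}\right) = 2 \left(-18\right) \left(3 - 18\right) \left(279 + \frac{7}{4}\right) = 2 \left(-18\right) \left(-15\right) \frac{1123}{4} = 540 \cdot \frac{1123}{4} = 151605$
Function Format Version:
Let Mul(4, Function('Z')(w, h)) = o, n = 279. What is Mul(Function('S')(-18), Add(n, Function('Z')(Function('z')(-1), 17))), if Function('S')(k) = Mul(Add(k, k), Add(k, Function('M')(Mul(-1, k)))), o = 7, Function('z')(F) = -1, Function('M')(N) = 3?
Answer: 151605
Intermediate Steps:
Function('Z')(w, h) = Rational(7, 4) (Function('Z')(w, h) = Mul(Rational(1, 4), 7) = Rational(7, 4))
Function('S')(k) = Mul(2, k, Add(3, k)) (Function('S')(k) = Mul(Add(k, k), Add(k, 3)) = Mul(Mul(2, k), Add(3, k)) = Mul(2, k, Add(3, k)))
Mul(Function('S')(-18), Add(n, Function('Z')(Function('z')(-1), 17))) = Mul(Mul(2, -18, Add(3, -18)), Add(279, Rational(7, 4))) = Mul(Mul(2, -18, -15), Rational(1123, 4)) = Mul(540, Rational(1123, 4)) = 151605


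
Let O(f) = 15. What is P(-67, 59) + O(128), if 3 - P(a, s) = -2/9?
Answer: 164/9 ≈ 18.222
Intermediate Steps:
P(a, s) = 29/9 (P(a, s) = 3 - (-2)/9 = 3 - 1*(-2/9) = 3 + 2/9 = 29/9)
P(-67, 59) + O(128) = 29/9 + 15 = 164/9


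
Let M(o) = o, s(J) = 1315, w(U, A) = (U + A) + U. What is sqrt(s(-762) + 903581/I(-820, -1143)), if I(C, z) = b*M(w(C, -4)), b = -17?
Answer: sqrt(263096889387)/13974 ≈ 36.706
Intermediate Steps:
w(U, A) = A + 2*U (w(U, A) = (A + U) + U = A + 2*U)
I(C, z) = 68 - 34*C (I(C, z) = -17*(-4 + 2*C) = 68 - 34*C)
sqrt(s(-762) + 903581/I(-820, -1143)) = sqrt(1315 + 903581/(68 - 34*(-820))) = sqrt(1315 + 903581/(68 + 27880)) = sqrt(1315 + 903581/27948) = sqrt(37655201/27948) = sqrt(263096889387)/13974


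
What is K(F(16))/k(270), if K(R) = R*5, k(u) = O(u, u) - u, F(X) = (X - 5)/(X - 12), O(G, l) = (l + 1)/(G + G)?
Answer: -7425/145529 ≈ -0.051021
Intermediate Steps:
O(G, l) = (1 + l)/(2*G) (O(G, l) = (1 + l)/((2*G)) = (1 + l)*(1/(2*G)) = (1 + l)/(2*G))
F(X) = (-5 + X)/(-12 + X)
k(u) = -u + (1 + u)/(2*u) (k(u) = (1 + u)/(2*u) - u = -u + (1 + u)/(2*u))
K(R) = 5*R
K(F(16))/k(270) = (5*((-5 + 16)/(-12 + 16)))/(1/2 + (1/2)/270 - 1*270) = (5*(11/4))/(1/2 + (1/2)*(1/270) - 270) = (5*((1/4)*11))/(1/2 + 1/540 - 270) = (5*(11/4))/(-145529/540) = (55/4)*(-540/145529) = -7425/145529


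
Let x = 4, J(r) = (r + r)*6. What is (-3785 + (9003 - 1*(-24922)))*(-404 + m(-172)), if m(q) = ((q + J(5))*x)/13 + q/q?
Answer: -171406180/13 ≈ -1.3185e+7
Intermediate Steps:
J(r) = 12*r (J(r) = (2*r)*6 = 12*r)
m(q) = 253/13 + 4*q/13 (m(q) = ((q + 12*5)*4)/13 + q/q = ((q + 60)*4)*(1/13) + 1 = ((60 + q)*4)*(1/13) + 1 = (240 + 4*q)*(1/13) + 1 = (240/13 + 4*q/13) + 1 = 253/13 + 4*q/13)
(-3785 + (9003 - 1*(-24922)))*(-404 + m(-172)) = (-3785 + (9003 - 1*(-24922)))*(-404 + (253/13 + (4/13)*(-172))) = (-3785 + (9003 + 24922))*(-404 + (253/13 - 688/13)) = (-3785 + 33925)*(-404 - 435/13) = 30140*(-5687/13) = -171406180/13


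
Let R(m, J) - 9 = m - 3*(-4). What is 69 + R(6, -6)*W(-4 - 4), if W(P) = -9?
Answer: -174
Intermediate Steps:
R(m, J) = 21 + m (R(m, J) = 9 + (m - 3*(-4)) = 9 + (m + 12) = 9 + (12 + m) = 21 + m)
69 + R(6, -6)*W(-4 - 4) = 69 + (21 + 6)*(-9) = 69 + 27*(-9) = 69 - 243 = -174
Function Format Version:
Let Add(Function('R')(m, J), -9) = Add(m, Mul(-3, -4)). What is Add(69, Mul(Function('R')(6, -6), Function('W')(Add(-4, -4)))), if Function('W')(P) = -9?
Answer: -174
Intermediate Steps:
Function('R')(m, J) = Add(21, m) (Function('R')(m, J) = Add(9, Add(m, Mul(-3, -4))) = Add(9, Add(m, 12)) = Add(9, Add(12, m)) = Add(21, m))
Add(69, Mul(Function('R')(6, -6), Function('W')(Add(-4, -4)))) = Add(69, Mul(Add(21, 6), -9)) = Add(69, Mul(27, -9)) = Add(69, -243) = -174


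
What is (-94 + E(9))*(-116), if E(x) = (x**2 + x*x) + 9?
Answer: -8932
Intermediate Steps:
E(x) = 9 + 2*x**2 (E(x) = (x**2 + x**2) + 9 = 2*x**2 + 9 = 9 + 2*x**2)
(-94 + E(9))*(-116) = (-94 + (9 + 2*9**2))*(-116) = (-94 + (9 + 2*81))*(-116) = (-94 + (9 + 162))*(-116) = (-94 + 171)*(-116) = 77*(-116) = -8932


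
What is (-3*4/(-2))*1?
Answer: 6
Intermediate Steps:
(-3*4/(-2))*1 = -12*(-1/2)*1 = 6*1 = 6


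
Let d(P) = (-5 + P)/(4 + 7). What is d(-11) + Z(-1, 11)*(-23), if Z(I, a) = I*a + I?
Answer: 3020/11 ≈ 274.55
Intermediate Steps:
d(P) = -5/11 + P/11 (d(P) = (-5 + P)/11 = (-5 + P)*(1/11) = -5/11 + P/11)
Z(I, a) = I + I*a
d(-11) + Z(-1, 11)*(-23) = (-5/11 + (1/11)*(-11)) - (1 + 11)*(-23) = (-5/11 - 1) - 1*12*(-23) = -16/11 - 12*(-23) = -16/11 + 276 = 3020/11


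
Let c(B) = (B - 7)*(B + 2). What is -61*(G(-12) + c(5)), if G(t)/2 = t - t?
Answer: 854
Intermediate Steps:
G(t) = 0 (G(t) = 2*(t - t) = 2*0 = 0)
c(B) = (-7 + B)*(2 + B)
-61*(G(-12) + c(5)) = -61*(0 + (-14 + 5² - 5*5)) = -61*(0 + (-14 + 25 - 25)) = -61*(0 - 14) = -61*(-14) = 854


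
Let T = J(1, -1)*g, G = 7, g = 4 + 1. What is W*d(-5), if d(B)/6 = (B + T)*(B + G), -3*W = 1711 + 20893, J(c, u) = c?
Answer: 0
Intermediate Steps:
g = 5
T = 5 (T = 1*5 = 5)
W = -22604/3 (W = -(1711 + 20893)/3 = -⅓*22604 = -22604/3 ≈ -7534.7)
d(B) = 6*(5 + B)*(7 + B) (d(B) = 6*((B + 5)*(B + 7)) = 6*((5 + B)*(7 + B)) = 6*(5 + B)*(7 + B))
W*d(-5) = -22604*(210 + 6*(-5)² + 72*(-5))/3 = -22604*(210 + 6*25 - 360)/3 = -22604*(210 + 150 - 360)/3 = -22604/3*0 = 0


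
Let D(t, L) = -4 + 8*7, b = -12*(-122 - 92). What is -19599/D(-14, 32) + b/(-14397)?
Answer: -94100113/249548 ≈ -377.08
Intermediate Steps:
b = 2568 (b = -12*(-214) = 2568)
D(t, L) = 52 (D(t, L) = -4 + 56 = 52)
-19599/D(-14, 32) + b/(-14397) = -19599/52 + 2568/(-14397) = -19599*1/52 + 2568*(-1/14397) = -19599/52 - 856/4799 = -94100113/249548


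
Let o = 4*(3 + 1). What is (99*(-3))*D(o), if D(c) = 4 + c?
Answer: -5940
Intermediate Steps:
o = 16 (o = 4*4 = 16)
(99*(-3))*D(o) = (99*(-3))*(4 + 16) = -297*20 = -5940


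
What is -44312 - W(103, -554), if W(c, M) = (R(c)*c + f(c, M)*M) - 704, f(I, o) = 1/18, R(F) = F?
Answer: -487676/9 ≈ -54186.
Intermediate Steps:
f(I, o) = 1/18
W(c, M) = -704 + c² + M/18 (W(c, M) = (c*c + M/18) - 704 = (c² + M/18) - 704 = -704 + c² + M/18)
-44312 - W(103, -554) = -44312 - (-704 + 103² + (1/18)*(-554)) = -44312 - (-704 + 10609 - 277/9) = -44312 - 1*88868/9 = -44312 - 88868/9 = -487676/9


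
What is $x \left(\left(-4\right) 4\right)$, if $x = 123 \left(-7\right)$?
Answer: $13776$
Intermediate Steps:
$x = -861$
$x \left(\left(-4\right) 4\right) = - 861 \left(\left(-4\right) 4\right) = \left(-861\right) \left(-16\right) = 13776$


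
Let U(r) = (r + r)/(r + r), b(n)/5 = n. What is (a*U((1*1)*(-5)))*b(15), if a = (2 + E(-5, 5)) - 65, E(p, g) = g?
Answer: -4350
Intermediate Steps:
b(n) = 5*n
U(r) = 1 (U(r) = (2*r)/((2*r)) = (2*r)*(1/(2*r)) = 1)
a = -58 (a = (2 + 5) - 65 = 7 - 65 = -58)
(a*U((1*1)*(-5)))*b(15) = (-58*1)*(5*15) = -58*75 = -4350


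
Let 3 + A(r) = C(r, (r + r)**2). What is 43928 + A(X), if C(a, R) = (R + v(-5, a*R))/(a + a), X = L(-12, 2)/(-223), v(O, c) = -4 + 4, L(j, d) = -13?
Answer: 9795301/223 ≈ 43925.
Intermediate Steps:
v(O, c) = 0
X = 13/223 (X = -13/(-223) = -13*(-1/223) = 13/223 ≈ 0.058296)
C(a, R) = R/(2*a) (C(a, R) = (R + 0)/(a + a) = R/((2*a)) = R*(1/(2*a)) = R/(2*a))
A(r) = -3 + 2*r (A(r) = -3 + (r + r)**2/(2*r) = -3 + (2*r)**2/(2*r) = -3 + (4*r**2)/(2*r) = -3 + 2*r)
43928 + A(X) = 43928 + (-3 + 2*(13/223)) = 43928 + (-3 + 26/223) = 43928 - 643/223 = 9795301/223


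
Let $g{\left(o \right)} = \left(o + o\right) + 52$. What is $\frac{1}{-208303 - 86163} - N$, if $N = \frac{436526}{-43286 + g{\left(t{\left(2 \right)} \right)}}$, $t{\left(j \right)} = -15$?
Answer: $\frac{32135505463}{3184944256} \approx 10.09$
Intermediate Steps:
$g{\left(o \right)} = 52 + 2 o$ ($g{\left(o \right)} = 2 o + 52 = 52 + 2 o$)
$N = - \frac{218263}{21632}$ ($N = \frac{436526}{-43286 + \left(52 + 2 \left(-15\right)\right)} = \frac{436526}{-43286 + \left(52 - 30\right)} = \frac{436526}{-43286 + 22} = \frac{436526}{-43264} = 436526 \left(- \frac{1}{43264}\right) = - \frac{218263}{21632} \approx -10.09$)
$\frac{1}{-208303 - 86163} - N = \frac{1}{-208303 - 86163} - - \frac{218263}{21632} = \frac{1}{-294466} + \frac{218263}{21632} = - \frac{1}{294466} + \frac{218263}{21632} = \frac{32135505463}{3184944256}$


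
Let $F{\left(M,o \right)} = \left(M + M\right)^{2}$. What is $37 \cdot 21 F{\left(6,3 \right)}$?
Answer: $111888$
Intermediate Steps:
$F{\left(M,o \right)} = 4 M^{2}$ ($F{\left(M,o \right)} = \left(2 M\right)^{2} = 4 M^{2}$)
$37 \cdot 21 F{\left(6,3 \right)} = 37 \cdot 21 \cdot 4 \cdot 6^{2} = 777 \cdot 4 \cdot 36 = 777 \cdot 144 = 111888$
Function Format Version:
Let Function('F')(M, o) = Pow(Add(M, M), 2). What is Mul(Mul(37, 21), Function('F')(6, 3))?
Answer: 111888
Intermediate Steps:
Function('F')(M, o) = Mul(4, Pow(M, 2)) (Function('F')(M, o) = Pow(Mul(2, M), 2) = Mul(4, Pow(M, 2)))
Mul(Mul(37, 21), Function('F')(6, 3)) = Mul(Mul(37, 21), Mul(4, Pow(6, 2))) = Mul(777, Mul(4, 36)) = Mul(777, 144) = 111888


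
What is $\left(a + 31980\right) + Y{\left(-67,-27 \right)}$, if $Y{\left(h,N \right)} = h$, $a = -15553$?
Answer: $16360$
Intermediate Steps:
$\left(a + 31980\right) + Y{\left(-67,-27 \right)} = \left(-15553 + 31980\right) - 67 = 16427 - 67 = 16360$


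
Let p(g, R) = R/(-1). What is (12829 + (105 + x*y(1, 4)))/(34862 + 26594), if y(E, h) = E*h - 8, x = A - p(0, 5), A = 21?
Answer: 6415/30728 ≈ 0.20877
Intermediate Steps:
p(g, R) = -R (p(g, R) = R*(-1) = -R)
x = 26 (x = 21 - (-1)*5 = 21 - 1*(-5) = 21 + 5 = 26)
y(E, h) = -8 + E*h
(12829 + (105 + x*y(1, 4)))/(34862 + 26594) = (12829 + (105 + 26*(-8 + 1*4)))/(34862 + 26594) = (12829 + (105 + 26*(-8 + 4)))/61456 = (12829 + (105 + 26*(-4)))*(1/61456) = (12829 + (105 - 104))*(1/61456) = (12829 + 1)*(1/61456) = 12830*(1/61456) = 6415/30728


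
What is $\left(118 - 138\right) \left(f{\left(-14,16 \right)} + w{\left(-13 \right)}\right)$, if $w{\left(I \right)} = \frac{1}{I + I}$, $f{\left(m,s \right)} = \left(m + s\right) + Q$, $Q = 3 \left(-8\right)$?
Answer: $\frac{5730}{13} \approx 440.77$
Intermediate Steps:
$Q = -24$
$f{\left(m,s \right)} = -24 + m + s$ ($f{\left(m,s \right)} = \left(m + s\right) - 24 = -24 + m + s$)
$w{\left(I \right)} = \frac{1}{2 I}$
$\left(118 - 138\right) \left(f{\left(-14,16 \right)} + w{\left(-13 \right)}\right) = \left(118 - 138\right) \left(\left(-24 - 14 + 16\right) + \frac{1}{2 \left(-13\right)}\right) = \left(118 - 138\right) \left(-22 + \frac{1}{2} \left(- \frac{1}{13}\right)\right) = - 20 \left(-22 - \frac{1}{26}\right) = \left(-20\right) \left(- \frac{573}{26}\right) = \frac{5730}{13}$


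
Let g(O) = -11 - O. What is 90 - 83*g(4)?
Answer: 1335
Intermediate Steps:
90 - 83*g(4) = 90 - 83*(-11 - 1*4) = 90 - 83*(-11 - 4) = 90 - 83*(-15) = 90 + 1245 = 1335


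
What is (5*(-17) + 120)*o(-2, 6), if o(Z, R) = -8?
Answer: -280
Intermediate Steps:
(5*(-17) + 120)*o(-2, 6) = (5*(-17) + 120)*(-8) = (-85 + 120)*(-8) = 35*(-8) = -280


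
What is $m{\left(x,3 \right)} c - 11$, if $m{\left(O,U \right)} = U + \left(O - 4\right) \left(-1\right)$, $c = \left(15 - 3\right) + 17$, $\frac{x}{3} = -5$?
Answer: $627$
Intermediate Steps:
$x = -15$ ($x = 3 \left(-5\right) = -15$)
$c = 29$ ($c = 12 + 17 = 29$)
$m{\left(O,U \right)} = 4 + U - O$ ($m{\left(O,U \right)} = U + \left(-4 + O\right) \left(-1\right) = U - \left(-4 + O\right) = 4 + U - O$)
$m{\left(x,3 \right)} c - 11 = \left(4 + 3 - -15\right) 29 - 11 = \left(4 + 3 + 15\right) 29 - 11 = 22 \cdot 29 - 11 = 638 - 11 = 627$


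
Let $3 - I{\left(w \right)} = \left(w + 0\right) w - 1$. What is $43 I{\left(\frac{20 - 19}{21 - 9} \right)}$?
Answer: $\frac{24725}{144} \approx 171.7$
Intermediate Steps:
$I{\left(w \right)} = 4 - w^{2}$ ($I{\left(w \right)} = 3 - \left(\left(w + 0\right) w - 1\right) = 3 - \left(w w - 1\right) = 3 - \left(w^{2} - 1\right) = 3 - \left(-1 + w^{2}\right) = 4 - w^{2}$)
$43 I{\left(\frac{20 - 19}{21 - 9} \right)} = 43 \left(4 - \left(\frac{20 - 19}{21 - 9}\right)^{2}\right) = 43 \left(4 - \left(1 \cdot \frac{1}{12}\right)^{2}\right) = 43 \left(4 - \left(\frac{1}{12}\right)^{2}\right) = 43 \left(4 - \frac{1}{144}\right) = 43 \cdot \frac{575}{144} = \frac{24725}{144}$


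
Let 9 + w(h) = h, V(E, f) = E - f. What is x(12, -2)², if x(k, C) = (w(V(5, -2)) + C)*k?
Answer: 2304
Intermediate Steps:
w(h) = -9 + h
x(k, C) = k*(-2 + C) (x(k, C) = ((-9 + (5 - 1*(-2))) + C)*k = ((-9 + (5 + 2)) + C)*k = ((-9 + 7) + C)*k = (-2 + C)*k = k*(-2 + C))
x(12, -2)² = (12*(-2 - 2))² = (12*(-4))² = (-48)² = 2304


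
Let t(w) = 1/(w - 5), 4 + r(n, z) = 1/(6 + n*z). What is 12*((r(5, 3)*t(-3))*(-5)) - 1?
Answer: -429/14 ≈ -30.643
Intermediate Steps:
r(n, z) = -4 + 1/(6 + n*z)
t(w) = 1/(-5 + w)
12*((r(5, 3)*t(-3))*(-5)) - 1 = 12*((((-23 - 4*5*3)/(6 + 5*3))/(-5 - 3))*(-5)) - 1 = 12*((((-23 - 60)/(6 + 15))/(-8))*(-5)) - 1 = 12*(((-83/21)*(-⅛))*(-5)) - 1 = 12*((((1/21)*(-83))*(-⅛))*(-5)) - 1 = 12*(-83/21*(-⅛)*(-5)) - 1 = 12*((83/168)*(-5)) - 1 = 12*(-415/168) - 1 = -415/14 - 1 = -429/14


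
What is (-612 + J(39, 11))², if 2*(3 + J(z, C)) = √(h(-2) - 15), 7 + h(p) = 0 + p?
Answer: (615 - I*√6)² ≈ 3.7822e+5 - 3013.0*I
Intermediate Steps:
h(p) = -7 + p (h(p) = -7 + (0 + p) = -7 + p)
J(z, C) = -3 + I*√6 (J(z, C) = -3 + √((-7 - 2) - 15)/2 = -3 + √(-9 - 15)/2 = -3 + √(-24)/2 = -3 + (2*I*√6)/2 = -3 + I*√6)
(-612 + J(39, 11))² = (-612 + (-3 + I*√6))² = (-615 + I*√6)²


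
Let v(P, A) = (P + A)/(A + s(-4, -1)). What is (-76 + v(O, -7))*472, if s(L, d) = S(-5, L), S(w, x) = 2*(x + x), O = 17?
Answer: -829776/23 ≈ -36077.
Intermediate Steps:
S(w, x) = 4*x (S(w, x) = 2*(2*x) = 4*x)
s(L, d) = 4*L
v(P, A) = (A + P)/(-16 + A) (v(P, A) = (P + A)/(A + 4*(-4)) = (A + P)/(A - 16) = (A + P)/(-16 + A))
(-76 + v(O, -7))*472 = (-76 + (-7 + 17)/(-16 - 7))*472 = (-76 + 10/(-23))*472 = (-76 - 1/23*10)*472 = (-76 - 10/23)*472 = -1758/23*472 = -829776/23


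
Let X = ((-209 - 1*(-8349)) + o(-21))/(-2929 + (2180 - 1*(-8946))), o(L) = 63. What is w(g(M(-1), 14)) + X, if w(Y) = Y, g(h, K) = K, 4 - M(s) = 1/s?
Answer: 122961/8197 ≈ 15.001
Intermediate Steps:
M(s) = 4 - 1/s
X = 8203/8197 (X = ((-209 - 1*(-8349)) + 63)/(-2929 + (2180 - 1*(-8946))) = ((-209 + 8349) + 63)/(-2929 + (2180 + 8946)) = (8140 + 63)/(-2929 + 11126) = 8203/8197 ≈ 1.0007)
w(g(M(-1), 14)) + X = 14 + 8203/8197 = 122961/8197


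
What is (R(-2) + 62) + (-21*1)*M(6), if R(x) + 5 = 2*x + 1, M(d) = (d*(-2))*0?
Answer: 54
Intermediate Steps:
M(d) = 0 (M(d) = -2*d*0 = 0)
R(x) = -4 + 2*x (R(x) = -5 + (2*x + 1) = -5 + (1 + 2*x) = -4 + 2*x)
(R(-2) + 62) + (-21*1)*M(6) = ((-4 + 2*(-2)) + 62) - 21*1*0 = ((-4 - 4) + 62) - 21*0 = (-8 + 62) + 0 = 54 + 0 = 54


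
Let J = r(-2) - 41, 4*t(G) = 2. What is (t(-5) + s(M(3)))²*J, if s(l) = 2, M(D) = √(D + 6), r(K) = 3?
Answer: -475/2 ≈ -237.50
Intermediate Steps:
M(D) = √(6 + D)
t(G) = ½ (t(G) = (¼)*2 = ½)
J = -38 (J = 3 - 41 = -38)
(t(-5) + s(M(3)))²*J = (½ + 2)²*(-38) = (5/2)²*(-38) = (25/4)*(-38) = -475/2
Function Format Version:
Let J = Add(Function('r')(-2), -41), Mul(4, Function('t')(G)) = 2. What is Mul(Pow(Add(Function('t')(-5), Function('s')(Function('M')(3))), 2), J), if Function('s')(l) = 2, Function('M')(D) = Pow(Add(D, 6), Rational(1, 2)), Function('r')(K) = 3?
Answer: Rational(-475, 2) ≈ -237.50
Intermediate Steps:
Function('M')(D) = Pow(Add(6, D), Rational(1, 2))
Function('t')(G) = Rational(1, 2) (Function('t')(G) = Mul(Rational(1, 4), 2) = Rational(1, 2))
J = -38 (J = Add(3, -41) = -38)
Mul(Pow(Add(Function('t')(-5), Function('s')(Function('M')(3))), 2), J) = Mul(Pow(Add(Rational(1, 2), 2), 2), -38) = Mul(Pow(Rational(5, 2), 2), -38) = Mul(Rational(25, 4), -38) = Rational(-475, 2)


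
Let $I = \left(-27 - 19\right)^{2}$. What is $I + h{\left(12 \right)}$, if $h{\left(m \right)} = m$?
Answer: $2128$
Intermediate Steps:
$I = 2116$ ($I = \left(-46\right)^{2} = 2116$)
$I + h{\left(12 \right)} = 2116 + 12 = 2128$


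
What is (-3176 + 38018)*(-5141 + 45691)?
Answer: 1412843100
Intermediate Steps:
(-3176 + 38018)*(-5141 + 45691) = 34842*40550 = 1412843100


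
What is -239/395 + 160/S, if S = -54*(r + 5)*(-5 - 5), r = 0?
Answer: -5821/10665 ≈ -0.54580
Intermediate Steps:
S = 2700 (S = -54*(0 + 5)*(-5 - 5) = -270*(-10) = -54*(-50) = 2700)
-239/395 + 160/S = -239/395 + 160/2700 = -239*1/395 + 160*(1/2700) = -239/395 + 8/135 = -5821/10665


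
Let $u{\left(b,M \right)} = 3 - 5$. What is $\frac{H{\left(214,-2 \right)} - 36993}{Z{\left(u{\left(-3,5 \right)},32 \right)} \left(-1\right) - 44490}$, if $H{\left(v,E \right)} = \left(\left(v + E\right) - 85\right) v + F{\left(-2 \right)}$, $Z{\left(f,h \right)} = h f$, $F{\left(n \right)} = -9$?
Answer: $\frac{4912}{22213} \approx 0.22113$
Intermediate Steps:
$u{\left(b,M \right)} = -2$ ($u{\left(b,M \right)} = 3 - 5 = -2$)
$Z{\left(f,h \right)} = f h$
$H{\left(v,E \right)} = -9 + v \left(-85 + E + v\right)$ ($H{\left(v,E \right)} = \left(\left(v + E\right) - 85\right) v - 9 = \left(\left(E + v\right) - 85\right) v - 9 = \left(-85 + E + v\right) v - 9 = v \left(-85 + E + v\right) - 9 = -9 + v \left(-85 + E + v\right)$)
$\frac{H{\left(214,-2 \right)} - 36993}{Z{\left(u{\left(-3,5 \right)},32 \right)} \left(-1\right) - 44490} = \frac{\left(-9 + 214^{2} - 18190 - 428\right) - 36993}{\left(-2\right) 32 \left(-1\right) - 44490} = \frac{\left(-9 + 45796 - 18190 - 428\right) - 36993}{\left(-64\right) \left(-1\right) - 44490} = \frac{27169 - 36993}{64 - 44490} = - \frac{9824}{-44426} = \left(-9824\right) \left(- \frac{1}{44426}\right) = \frac{4912}{22213}$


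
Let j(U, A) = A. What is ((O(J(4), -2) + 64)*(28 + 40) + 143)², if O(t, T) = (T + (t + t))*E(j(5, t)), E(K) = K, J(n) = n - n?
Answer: 20205025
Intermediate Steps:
J(n) = 0
O(t, T) = t*(T + 2*t) (O(t, T) = (T + (t + t))*t = (T + 2*t)*t = t*(T + 2*t))
((O(J(4), -2) + 64)*(28 + 40) + 143)² = ((0*(-2 + 2*0) + 64)*(28 + 40) + 143)² = ((0*(-2 + 0) + 64)*68 + 143)² = ((0*(-2) + 64)*68 + 143)² = ((0 + 64)*68 + 143)² = (64*68 + 143)² = (4352 + 143)² = 4495² = 20205025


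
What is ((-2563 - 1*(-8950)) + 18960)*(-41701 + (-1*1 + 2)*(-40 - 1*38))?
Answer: -1058972313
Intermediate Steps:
((-2563 - 1*(-8950)) + 18960)*(-41701 + (-1*1 + 2)*(-40 - 1*38)) = ((-2563 + 8950) + 18960)*(-41701 + (-1 + 2)*(-40 - 38)) = (6387 + 18960)*(-41701 + 1*(-78)) = 25347*(-41701 - 78) = 25347*(-41779) = -1058972313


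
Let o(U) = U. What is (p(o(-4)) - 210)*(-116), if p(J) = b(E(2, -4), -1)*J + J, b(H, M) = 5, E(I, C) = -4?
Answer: 27144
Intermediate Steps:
p(J) = 6*J (p(J) = 5*J + J = 6*J)
(p(o(-4)) - 210)*(-116) = (6*(-4) - 210)*(-116) = (-24 - 210)*(-116) = -234*(-116) = 27144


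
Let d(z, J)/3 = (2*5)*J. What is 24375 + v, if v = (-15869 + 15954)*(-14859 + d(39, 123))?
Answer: -924990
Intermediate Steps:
d(z, J) = 30*J (d(z, J) = 3*((2*5)*J) = 3*(10*J) = 30*J)
v = -949365 (v = (-15869 + 15954)*(-14859 + 30*123) = 85*(-14859 + 3690) = 85*(-11169) = -949365)
24375 + v = 24375 - 949365 = -924990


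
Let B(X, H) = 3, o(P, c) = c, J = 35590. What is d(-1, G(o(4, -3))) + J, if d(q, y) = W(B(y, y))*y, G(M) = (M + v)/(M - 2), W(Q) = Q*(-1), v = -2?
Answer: 35587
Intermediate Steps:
W(Q) = -Q
G(M) = 1 (G(M) = (M - 2)/(M - 2) = (-2 + M)/(-2 + M) = 1)
d(q, y) = -3*y (d(q, y) = (-1*3)*y = -3*y)
d(-1, G(o(4, -3))) + J = -3*1 + 35590 = -3 + 35590 = 35587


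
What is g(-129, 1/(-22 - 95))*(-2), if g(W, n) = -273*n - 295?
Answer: 1756/3 ≈ 585.33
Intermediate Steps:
g(W, n) = -295 - 273*n
g(-129, 1/(-22 - 95))*(-2) = (-295 - 273/(-22 - 95))*(-2) = (-295 - 273/(-117))*(-2) = (-295 - 273*(-1/117))*(-2) = (-295 + 7/3)*(-2) = -878/3*(-2) = 1756/3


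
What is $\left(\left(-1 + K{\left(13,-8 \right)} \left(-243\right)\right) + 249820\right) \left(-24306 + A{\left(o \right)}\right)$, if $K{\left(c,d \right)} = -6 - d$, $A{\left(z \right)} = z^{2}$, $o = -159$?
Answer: $243099675$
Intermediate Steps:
$\left(\left(-1 + K{\left(13,-8 \right)} \left(-243\right)\right) + 249820\right) \left(-24306 + A{\left(o \right)}\right) = \left(\left(-1 + \left(-6 - -8\right) \left(-243\right)\right) + 249820\right) \left(-24306 + \left(-159\right)^{2}\right) = \left(\left(-1 + \left(-6 + 8\right) \left(-243\right)\right) + 249820\right) \left(-24306 + 25281\right) = \left(\left(-1 + 2 \left(-243\right)\right) + 249820\right) 975 = \left(\left(-1 - 486\right) + 249820\right) 975 = \left(-487 + 249820\right) 975 = 249333 \cdot 975 = 243099675$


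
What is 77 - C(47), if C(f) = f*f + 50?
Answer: -2182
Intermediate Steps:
C(f) = 50 + f**2 (C(f) = f**2 + 50 = 50 + f**2)
77 - C(47) = 77 - (50 + 47**2) = 77 - (50 + 2209) = 77 - 1*2259 = 77 - 2259 = -2182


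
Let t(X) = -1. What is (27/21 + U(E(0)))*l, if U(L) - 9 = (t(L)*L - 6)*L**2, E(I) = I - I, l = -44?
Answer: -3168/7 ≈ -452.57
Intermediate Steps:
E(I) = 0
U(L) = 9 + L**2*(-6 - L) (U(L) = 9 + (-L - 6)*L**2 = 9 + (-6 - L)*L**2 = 9 + L**2*(-6 - L))
(27/21 + U(E(0)))*l = (27/21 + (9 - 1*0**3 - 6*0**2))*(-44) = (27*(1/21) + (9 - 1*0 - 6*0))*(-44) = (9/7 + (9 + 0 + 0))*(-44) = (9/7 + 9)*(-44) = (72/7)*(-44) = -3168/7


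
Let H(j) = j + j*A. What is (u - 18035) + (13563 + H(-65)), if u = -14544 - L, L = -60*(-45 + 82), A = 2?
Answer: -16991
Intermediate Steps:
H(j) = 3*j (H(j) = j + j*2 = j + 2*j = 3*j)
L = -2220 (L = -60*37 = -2220)
u = -12324 (u = -14544 - 1*(-2220) = -14544 + 2220 = -12324)
(u - 18035) + (13563 + H(-65)) = (-12324 - 18035) + (13563 + 3*(-65)) = -30359 + (13563 - 195) = -30359 + 13368 = -16991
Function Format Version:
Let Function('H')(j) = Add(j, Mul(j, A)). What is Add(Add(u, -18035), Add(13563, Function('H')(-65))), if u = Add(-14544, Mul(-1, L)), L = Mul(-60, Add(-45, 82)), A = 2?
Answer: -16991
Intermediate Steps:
Function('H')(j) = Mul(3, j) (Function('H')(j) = Add(j, Mul(j, 2)) = Add(j, Mul(2, j)) = Mul(3, j))
L = -2220 (L = Mul(-60, 37) = -2220)
u = -12324 (u = Add(-14544, Mul(-1, -2220)) = Add(-14544, 2220) = -12324)
Add(Add(u, -18035), Add(13563, Function('H')(-65))) = Add(Add(-12324, -18035), Add(13563, Mul(3, -65))) = Add(-30359, Add(13563, -195)) = Add(-30359, 13368) = -16991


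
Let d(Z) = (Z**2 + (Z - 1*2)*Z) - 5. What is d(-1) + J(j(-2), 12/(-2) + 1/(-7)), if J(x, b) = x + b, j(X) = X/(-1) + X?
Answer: -50/7 ≈ -7.1429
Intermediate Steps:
d(Z) = -5 + Z**2 + Z*(-2 + Z) (d(Z) = (Z**2 + (Z - 2)*Z) - 5 = (Z**2 + (-2 + Z)*Z) - 5 = (Z**2 + Z*(-2 + Z)) - 5 = -5 + Z**2 + Z*(-2 + Z))
j(X) = 0 (j(X) = X*(-1) + X = -X + X = 0)
J(x, b) = b + x
d(-1) + J(j(-2), 12/(-2) + 1/(-7)) = (-5 - 2*(-1) + 2*(-1)**2) + ((12/(-2) + 1/(-7)) + 0) = (-5 + 2 + 2*1) + ((12*(-1/2) + 1*(-1/7)) + 0) = (-5 + 2 + 2) + ((-6 - 1/7) + 0) = -1 + (-43/7 + 0) = -1 - 43/7 = -50/7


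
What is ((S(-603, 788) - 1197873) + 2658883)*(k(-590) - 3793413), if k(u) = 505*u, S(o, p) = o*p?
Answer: -4033453848098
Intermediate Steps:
((S(-603, 788) - 1197873) + 2658883)*(k(-590) - 3793413) = ((-603*788 - 1197873) + 2658883)*(505*(-590) - 3793413) = ((-475164 - 1197873) + 2658883)*(-297950 - 3793413) = (-1673037 + 2658883)*(-4091363) = 985846*(-4091363) = -4033453848098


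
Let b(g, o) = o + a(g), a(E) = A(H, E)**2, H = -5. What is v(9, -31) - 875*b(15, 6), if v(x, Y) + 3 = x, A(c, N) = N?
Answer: -202119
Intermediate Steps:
a(E) = E**2
b(g, o) = o + g**2
v(x, Y) = -3 + x
v(9, -31) - 875*b(15, 6) = (-3 + 9) - 875*(6 + 15**2) = 6 - 875*(6 + 225) = 6 - 875*231 = 6 - 202125 = -202119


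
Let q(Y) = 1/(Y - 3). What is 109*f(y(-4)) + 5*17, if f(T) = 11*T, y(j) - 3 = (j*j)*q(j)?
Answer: 6590/7 ≈ 941.43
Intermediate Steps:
q(Y) = 1/(-3 + Y)
y(j) = 3 + j²/(-3 + j) (y(j) = 3 + (j*j)/(-3 + j) = 3 + j²/(-3 + j))
109*f(y(-4)) + 5*17 = 109*(11*((-9 + (-4)² + 3*(-4))/(-3 - 4))) + 5*17 = 109*(11*((-9 + 16 - 12)/(-7))) + 85 = 109*(11*(-⅐*(-5))) + 85 = 109*(11*(5/7)) + 85 = 109*(55/7) + 85 = 5995/7 + 85 = 6590/7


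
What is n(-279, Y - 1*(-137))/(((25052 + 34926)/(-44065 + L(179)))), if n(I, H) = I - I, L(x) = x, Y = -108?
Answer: 0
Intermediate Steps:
n(I, H) = 0
n(-279, Y - 1*(-137))/(((25052 + 34926)/(-44065 + L(179)))) = 0/(((25052 + 34926)/(-44065 + 179))) = 0/((59978/(-43886))) = 0/((59978*(-1/43886))) = 0/(-29989/21943) = 0*(-21943/29989) = 0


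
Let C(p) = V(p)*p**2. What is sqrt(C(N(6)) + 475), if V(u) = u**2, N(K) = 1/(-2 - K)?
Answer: sqrt(1945601)/64 ≈ 21.794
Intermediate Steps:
C(p) = p**4 (C(p) = p**2*p**2 = p**4)
sqrt(C(N(6)) + 475) = sqrt((-1/(2 + 6))**4 + 475) = sqrt((-1/8)**4 + 475) = sqrt(1/4096 + 475) = sqrt(1945601/4096) = sqrt(1945601)/64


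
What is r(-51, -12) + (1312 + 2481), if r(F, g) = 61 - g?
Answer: 3866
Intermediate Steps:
r(-51, -12) + (1312 + 2481) = (61 - 1*(-12)) + (1312 + 2481) = (61 + 12) + 3793 = 73 + 3793 = 3866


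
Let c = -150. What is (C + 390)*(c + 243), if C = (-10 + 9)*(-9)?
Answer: 37107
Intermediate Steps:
C = 9 (C = -1*(-9) = 9)
(C + 390)*(c + 243) = (9 + 390)*(-150 + 243) = 399*93 = 37107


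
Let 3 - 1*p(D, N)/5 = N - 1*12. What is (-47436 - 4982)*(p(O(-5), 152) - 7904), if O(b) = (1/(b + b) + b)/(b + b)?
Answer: 450218202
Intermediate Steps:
O(b) = (b + 1/(2*b))/(2*b) (O(b) = (1/(2*b) + b)/((2*b)) = (1/(2*b) + b)*(1/(2*b)) = (b + 1/(2*b))*(1/(2*b)) = (b + 1/(2*b))/(2*b))
p(D, N) = 75 - 5*N (p(D, N) = 15 - 5*(N - 1*12) = 15 - 5*(N - 12) = 15 - 5*(-12 + N) = 15 + (60 - 5*N) = 75 - 5*N)
(-47436 - 4982)*(p(O(-5), 152) - 7904) = (-47436 - 4982)*((75 - 5*152) - 7904) = -52418*((75 - 760) - 7904) = -52418*(-685 - 7904) = -52418*(-8589) = 450218202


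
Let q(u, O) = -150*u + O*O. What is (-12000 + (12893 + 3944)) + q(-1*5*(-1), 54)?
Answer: 7003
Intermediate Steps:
q(u, O) = O² - 150*u (q(u, O) = -150*u + O² = O² - 150*u)
(-12000 + (12893 + 3944)) + q(-1*5*(-1), 54) = (-12000 + (12893 + 3944)) + (54² - 150*(-1*5)*(-1)) = (-12000 + 16837) + (2916 - (-750)*(-1)) = 4837 + (2916 - 150*5) = 4837 + (2916 - 750) = 4837 + 2166 = 7003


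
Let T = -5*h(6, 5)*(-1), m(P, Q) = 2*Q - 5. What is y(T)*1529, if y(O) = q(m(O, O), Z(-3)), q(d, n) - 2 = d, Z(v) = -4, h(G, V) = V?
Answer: 71863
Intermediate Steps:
m(P, Q) = -5 + 2*Q
q(d, n) = 2 + d
T = 25 (T = -5*5*(-1) = -25*(-1) = 25)
y(O) = -3 + 2*O (y(O) = 2 + (-5 + 2*O) = -3 + 2*O)
y(T)*1529 = (-3 + 2*25)*1529 = (-3 + 50)*1529 = 47*1529 = 71863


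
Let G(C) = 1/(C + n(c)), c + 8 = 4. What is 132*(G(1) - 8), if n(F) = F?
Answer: -1100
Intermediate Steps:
c = -4 (c = -8 + 4 = -4)
G(C) = 1/(-4 + C) (G(C) = 1/(C - 4) = 1/(-4 + C))
132*(G(1) - 8) = 132*(1/(-4 + 1) - 8) = 132*(1/(-3) - 8) = 132*(-⅓ - 8) = 132*(-25/3) = -1100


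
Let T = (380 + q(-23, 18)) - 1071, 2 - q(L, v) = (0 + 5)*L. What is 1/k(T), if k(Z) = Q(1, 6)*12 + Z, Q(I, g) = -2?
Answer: -1/598 ≈ -0.0016722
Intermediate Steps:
q(L, v) = 2 - 5*L (q(L, v) = 2 - (0 + 5)*L = 2 - 5*L)
T = -574 (T = (380 + (2 - 5*(-23))) - 1071 = (380 + (2 + 115)) - 1071 = (380 + 117) - 1071 = 497 - 1071 = -574)
k(Z) = -24 + Z (k(Z) = -2*12 + Z = -24 + Z)
1/k(T) = 1/(-24 - 574) = 1/(-598) = -1/598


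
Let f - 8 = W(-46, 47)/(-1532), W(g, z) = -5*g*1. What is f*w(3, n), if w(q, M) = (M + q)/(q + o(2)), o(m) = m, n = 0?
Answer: 18039/3830 ≈ 4.7099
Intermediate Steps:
W(g, z) = -5*g
w(q, M) = (M + q)/(2 + q) (w(q, M) = (M + q)/(q + 2) = (M + q)/(2 + q))
f = 6013/766 (f = 8 - 5*(-46)/(-1532) = 8 + 230*(-1/1532) = 8 - 115/766 = 6013/766 ≈ 7.8499)
f*w(3, n) = 6013*((0 + 3)/(2 + 3))/766 = 6013*(3/5)/766 = 6013*((⅕)*3)/766 = (6013/766)*(⅗) = 18039/3830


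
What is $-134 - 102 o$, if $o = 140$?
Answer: $-14414$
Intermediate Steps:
$-134 - 102 o = -134 - 14280 = -14414$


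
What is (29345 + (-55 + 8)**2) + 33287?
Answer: 64841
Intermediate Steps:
(29345 + (-55 + 8)**2) + 33287 = (29345 + (-47)**2) + 33287 = (29345 + 2209) + 33287 = 31554 + 33287 = 64841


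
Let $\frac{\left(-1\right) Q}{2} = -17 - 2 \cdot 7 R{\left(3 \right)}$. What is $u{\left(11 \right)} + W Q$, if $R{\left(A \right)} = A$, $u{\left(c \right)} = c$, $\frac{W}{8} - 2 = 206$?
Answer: $196363$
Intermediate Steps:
$W = 1664$ ($W = 16 + 8 \cdot 206 = 16 + 1648 = 1664$)
$Q = 118$ ($Q = - 2 \left(-17 - 2 \cdot 7 \cdot 3\right) = - 2 \left(-17 - 42\right) = \left(-2\right) \left(-59\right) = 118$)
$u{\left(11 \right)} + W Q = 11 + 1664 \cdot 118 = 11 + 196352 = 196363$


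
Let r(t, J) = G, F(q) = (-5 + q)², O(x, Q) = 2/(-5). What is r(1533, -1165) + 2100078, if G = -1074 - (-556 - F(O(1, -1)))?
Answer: 52489729/25 ≈ 2.0996e+6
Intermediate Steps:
O(x, Q) = -⅖ (O(x, Q) = 2*(-⅕) = -⅖)
G = -12221/25 (G = -1074 - (-556 - (-5 - ⅖)²) = -1074 - (-556 - (-27/5)²) = -1074 - (-556 - 1*729/25) = -1074 - (-556 - 729/25) = -1074 - 1*(-14629/25) = -1074 + 14629/25 = -12221/25 ≈ -488.84)
r(t, J) = -12221/25
r(1533, -1165) + 2100078 = -12221/25 + 2100078 = 52489729/25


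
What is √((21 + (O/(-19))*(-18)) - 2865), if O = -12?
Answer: 6*I*√28633/19 ≈ 53.436*I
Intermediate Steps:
√((21 + (O/(-19))*(-18)) - 2865) = √((21 - 12/(-19)*(-18)) - 2865) = √((21 - 12*(-1/19)*(-18)) - 2865) = √((21 + (12/19)*(-18)) - 2865) = √((21 - 216/19) - 2865) = √(183/19 - 2865) = √(-54252/19) = 6*I*√28633/19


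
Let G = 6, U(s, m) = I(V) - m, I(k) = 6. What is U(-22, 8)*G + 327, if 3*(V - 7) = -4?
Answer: 315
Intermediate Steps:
V = 17/3 (V = 7 + (⅓)*(-4) = 7 - 4/3 = 17/3 ≈ 5.6667)
U(s, m) = 6 - m
U(-22, 8)*G + 327 = (6 - 1*8)*6 + 327 = (6 - 8)*6 + 327 = -2*6 + 327 = -12 + 327 = 315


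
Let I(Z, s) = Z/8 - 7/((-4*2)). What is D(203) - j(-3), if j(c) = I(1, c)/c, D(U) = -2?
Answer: -5/3 ≈ -1.6667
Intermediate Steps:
I(Z, s) = 7/8 + Z/8 (I(Z, s) = Z*(1/8) - 7/(-8) = Z/8 - 7*(-1/8) = Z/8 + 7/8 = 7/8 + Z/8)
j(c) = 1/c (j(c) = (7/8 + (1/8)*1)/c = (7/8 + 1/8)/c = 1/c)
D(203) - j(-3) = -2 - 1/(-3) = -2 - 1*(-1/3) = -2 + 1/3 = -5/3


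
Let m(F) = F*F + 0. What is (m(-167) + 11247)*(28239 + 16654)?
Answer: 1756932448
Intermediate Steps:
m(F) = F**2 (m(F) = F**2 + 0 = F**2)
(m(-167) + 11247)*(28239 + 16654) = ((-167)**2 + 11247)*(28239 + 16654) = (27889 + 11247)*44893 = 39136*44893 = 1756932448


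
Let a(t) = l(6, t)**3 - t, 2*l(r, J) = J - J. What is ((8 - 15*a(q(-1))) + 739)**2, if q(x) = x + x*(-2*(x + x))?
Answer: 451584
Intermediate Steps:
l(r, J) = 0 (l(r, J) = (J - J)/2 = (1/2)*0 = 0)
q(x) = x - 4*x**2 (q(x) = x + x*(-4*x) = x - 4*x**2)
a(t) = -t (a(t) = 0**3 - t = 0 - t = -t)
((8 - 15*a(q(-1))) + 739)**2 = ((8 - (-15)*(-(1 - 4*(-1)))) + 739)**2 = ((8 - (-15)*(-(1 + 4))) + 739)**2 = ((8 - (-15)*(-1*5)) + 739)**2 = ((8 - (-15)*(-5)) + 739)**2 = ((8 - 15*5) + 739)**2 = ((8 - 75) + 739)**2 = (-67 + 739)**2 = 672**2 = 451584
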